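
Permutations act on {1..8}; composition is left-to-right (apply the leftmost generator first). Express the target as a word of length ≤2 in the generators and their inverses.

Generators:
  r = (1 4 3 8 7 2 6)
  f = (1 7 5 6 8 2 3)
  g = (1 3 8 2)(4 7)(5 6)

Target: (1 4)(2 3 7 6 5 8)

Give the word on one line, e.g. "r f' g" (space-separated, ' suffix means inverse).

f' r'

  after f': (1 3 2 8 6 5 7)
  after r': (1 4)(2 3 7 6 5 8)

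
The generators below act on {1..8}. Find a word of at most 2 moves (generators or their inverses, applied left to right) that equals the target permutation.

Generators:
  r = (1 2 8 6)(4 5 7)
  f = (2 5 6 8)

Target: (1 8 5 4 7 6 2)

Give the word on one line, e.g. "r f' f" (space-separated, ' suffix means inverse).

  after r': (1 6 8 2)(4 7 5)
  after f: (1 8 5 4 7 6 2)

r' f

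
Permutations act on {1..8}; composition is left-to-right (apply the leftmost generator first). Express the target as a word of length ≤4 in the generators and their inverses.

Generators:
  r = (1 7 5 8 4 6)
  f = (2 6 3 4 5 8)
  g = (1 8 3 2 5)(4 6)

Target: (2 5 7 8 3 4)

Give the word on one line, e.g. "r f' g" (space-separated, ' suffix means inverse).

  after r: (1 7 5 8 4 6)
  after f': (1 7 4 2 8 3 6)
  after r': (2 5 7 8 3 4)

r f' r'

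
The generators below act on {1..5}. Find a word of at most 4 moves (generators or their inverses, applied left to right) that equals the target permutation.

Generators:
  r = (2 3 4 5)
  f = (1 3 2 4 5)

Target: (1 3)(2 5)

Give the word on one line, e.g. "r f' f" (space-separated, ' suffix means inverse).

f r' f r'

  after f: (1 3 2 4 5)
  after r': (1 2 3 5)
  after f: (1 4 5 3)
  after r': (1 3)(2 5)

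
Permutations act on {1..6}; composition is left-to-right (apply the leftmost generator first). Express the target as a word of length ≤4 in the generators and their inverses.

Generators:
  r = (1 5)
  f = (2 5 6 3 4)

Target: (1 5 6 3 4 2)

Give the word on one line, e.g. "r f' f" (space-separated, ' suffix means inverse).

f r' r' r'

  after f: (2 5 6 3 4)
  after r': (1 5 6 3 4 2)
  after r': (2 5 6 3 4)
  after r': (1 5 6 3 4 2)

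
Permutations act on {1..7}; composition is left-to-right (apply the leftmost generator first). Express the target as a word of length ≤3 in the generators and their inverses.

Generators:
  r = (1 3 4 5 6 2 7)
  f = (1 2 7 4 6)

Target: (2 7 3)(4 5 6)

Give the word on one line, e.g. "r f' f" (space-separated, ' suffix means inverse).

f r' f

  after f: (1 2 7 4 6)
  after r': (1 6 7 3)(4 5)
  after f: (2 7 3)(4 5 6)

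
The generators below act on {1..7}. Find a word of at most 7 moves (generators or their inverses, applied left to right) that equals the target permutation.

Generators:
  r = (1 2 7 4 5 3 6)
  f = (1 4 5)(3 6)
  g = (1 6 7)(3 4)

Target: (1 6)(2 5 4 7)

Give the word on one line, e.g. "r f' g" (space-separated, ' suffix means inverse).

r g g r' r'

  after r: (1 2 7 4 5 3 6)
  after g: (1 2)(3 7)(4 5)
  after g: (1 2 6 7 4 5 3)
  after r': (2 3 6)
  after r': (1 6)(2 5 4 7)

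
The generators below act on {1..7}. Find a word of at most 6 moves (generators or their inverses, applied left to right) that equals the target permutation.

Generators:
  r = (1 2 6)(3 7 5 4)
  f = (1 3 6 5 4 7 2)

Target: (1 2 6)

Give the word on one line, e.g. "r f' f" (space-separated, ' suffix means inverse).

  after r: (1 2 6)(3 7 5 4)
  after r: (1 6 2)(3 5)(4 7)
  after r: (3 4 5 7)
  after r: (1 2 6)

r r r r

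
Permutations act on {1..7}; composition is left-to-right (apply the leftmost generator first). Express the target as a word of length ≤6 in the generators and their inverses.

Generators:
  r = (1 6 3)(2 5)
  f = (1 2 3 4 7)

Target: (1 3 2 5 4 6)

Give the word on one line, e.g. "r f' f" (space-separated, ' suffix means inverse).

  after r': (1 3 6)(2 5)
  after f': (1 2 5)(3 6 7 4)
  after r: (1 5 6 7 4)
  after r: (1 2 5 3)(4 6 7)
  after f: (1 3 2 5 4 6)

r' f' r r f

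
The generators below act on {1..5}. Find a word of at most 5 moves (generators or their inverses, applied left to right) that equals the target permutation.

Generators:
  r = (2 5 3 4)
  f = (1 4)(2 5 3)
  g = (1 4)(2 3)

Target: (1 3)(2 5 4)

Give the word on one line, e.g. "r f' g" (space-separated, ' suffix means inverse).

  after r: (2 5 3 4)
  after g: (1 4 3)(2 5)
  after r': (1 3)(4 5)
  after f: (1 2 5)(3 4)
  after g': (1 3)(2 5 4)

r g r' f g'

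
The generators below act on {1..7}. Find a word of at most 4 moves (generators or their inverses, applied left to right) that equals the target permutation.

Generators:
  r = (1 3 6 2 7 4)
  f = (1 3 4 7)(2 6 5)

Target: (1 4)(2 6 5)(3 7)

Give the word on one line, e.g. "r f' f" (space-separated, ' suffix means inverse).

f' f'

  after f': (1 7 4 3)(2 5 6)
  after f': (1 4)(2 6 5)(3 7)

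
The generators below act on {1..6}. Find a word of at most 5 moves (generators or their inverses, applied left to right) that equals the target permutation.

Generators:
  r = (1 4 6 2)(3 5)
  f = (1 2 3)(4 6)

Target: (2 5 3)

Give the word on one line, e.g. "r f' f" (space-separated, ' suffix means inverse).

r f' r f'

  after r: (1 4 6 2)(3 5)
  after f': (1 6)(2 3 5)
  after r: (1 2 5)(4 6)
  after f': (2 5 3)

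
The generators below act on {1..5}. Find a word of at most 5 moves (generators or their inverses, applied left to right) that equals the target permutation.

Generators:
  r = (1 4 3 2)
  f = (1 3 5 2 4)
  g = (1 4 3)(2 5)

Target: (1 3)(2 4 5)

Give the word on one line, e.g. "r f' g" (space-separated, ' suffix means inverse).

  after r': (1 2 3 4)
  after f': (1 5 3 2)
  after f': (1 3 5)(2 4)
  after g': (1 4 5 3 2)
  after r: (1 3)(2 4 5)

r' f' f' g' r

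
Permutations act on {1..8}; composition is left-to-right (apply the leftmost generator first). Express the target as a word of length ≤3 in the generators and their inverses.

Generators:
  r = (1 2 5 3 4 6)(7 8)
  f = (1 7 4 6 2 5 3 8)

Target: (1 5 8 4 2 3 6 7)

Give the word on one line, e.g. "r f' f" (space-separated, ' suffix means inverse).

r f

  after r: (1 2 5 3 4 6)(7 8)
  after f: (1 5 8 4 2 3 6 7)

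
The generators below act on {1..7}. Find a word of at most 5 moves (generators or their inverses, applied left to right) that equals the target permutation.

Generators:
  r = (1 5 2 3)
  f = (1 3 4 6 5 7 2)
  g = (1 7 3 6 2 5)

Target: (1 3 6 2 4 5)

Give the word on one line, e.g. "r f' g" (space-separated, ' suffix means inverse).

  after f': (1 2 7 5 6 4 3)
  after g: (1 5 2 3 7)(4 6)
  after f: (1 7 3 2 4 5)
  after r: (1 7)(2 4)
  after g: (1 3 6 2 4 5)

f' g f r g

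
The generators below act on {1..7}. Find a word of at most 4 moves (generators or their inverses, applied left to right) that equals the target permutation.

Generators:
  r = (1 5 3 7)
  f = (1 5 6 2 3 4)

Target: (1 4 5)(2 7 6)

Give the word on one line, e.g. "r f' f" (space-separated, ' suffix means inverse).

  after r: (1 5 3 7)
  after r: (1 3)(5 7)
  after f: (1 4)(2 3 5 7 6)
  after r: (1 4 5)(2 7 6)

r r f r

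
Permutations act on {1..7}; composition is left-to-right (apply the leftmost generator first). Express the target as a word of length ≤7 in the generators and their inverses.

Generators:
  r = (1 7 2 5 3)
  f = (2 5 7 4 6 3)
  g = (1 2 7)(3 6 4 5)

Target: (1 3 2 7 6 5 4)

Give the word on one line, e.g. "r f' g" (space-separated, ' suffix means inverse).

  after r: (1 7 2 5 3)
  after g: (2 3)(4 5 6)
  after r': (1 3 7)(2 5 6 4)
  after r': (1 5 6 4 7 3)
  after g: (1 3 2 7 6 5 4)

r g r' r' g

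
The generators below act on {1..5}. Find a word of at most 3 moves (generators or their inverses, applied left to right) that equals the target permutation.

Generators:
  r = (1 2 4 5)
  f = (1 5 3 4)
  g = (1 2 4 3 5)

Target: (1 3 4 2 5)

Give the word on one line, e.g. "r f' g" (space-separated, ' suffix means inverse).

r' f

  after r': (1 5 4 2)
  after f: (1 3 4 2 5)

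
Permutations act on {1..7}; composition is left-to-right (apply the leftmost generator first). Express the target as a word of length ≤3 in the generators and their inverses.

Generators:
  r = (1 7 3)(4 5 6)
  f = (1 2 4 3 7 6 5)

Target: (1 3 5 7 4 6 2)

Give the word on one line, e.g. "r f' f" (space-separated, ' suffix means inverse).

r f'

  after r: (1 7 3)(4 5 6)
  after f': (1 3 5 7 4 6 2)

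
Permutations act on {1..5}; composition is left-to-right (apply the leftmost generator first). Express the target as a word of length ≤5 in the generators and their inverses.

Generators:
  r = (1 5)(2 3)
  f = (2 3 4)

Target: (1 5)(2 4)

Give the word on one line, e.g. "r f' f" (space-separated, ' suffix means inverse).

r f' f'

  after r: (1 5)(2 3)
  after f': (1 5)(3 4)
  after f': (1 5)(2 4)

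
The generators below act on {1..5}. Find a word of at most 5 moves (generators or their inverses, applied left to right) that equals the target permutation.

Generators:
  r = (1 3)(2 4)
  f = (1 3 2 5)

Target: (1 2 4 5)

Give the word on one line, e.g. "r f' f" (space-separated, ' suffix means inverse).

  after r: (1 3)(2 4)
  after f': (2 4 3 5)
  after f': (1 5 3 2 4)
  after f': (1 2 4 5)

r f' f' f'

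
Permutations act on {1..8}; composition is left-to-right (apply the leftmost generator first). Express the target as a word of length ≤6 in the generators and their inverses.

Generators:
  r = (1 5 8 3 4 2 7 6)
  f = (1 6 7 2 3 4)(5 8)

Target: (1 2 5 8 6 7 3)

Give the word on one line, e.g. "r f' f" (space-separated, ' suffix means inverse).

  after f': (1 4 3 2 7 6)(5 8)
  after r': (1 3 4 8)
  after f: (1 4 5 8 6 7 2 3)
  after r': (1 3 6 2 8 7 4)
  after f': (1 2 5 8 6 7 3)

f' r' f r' f'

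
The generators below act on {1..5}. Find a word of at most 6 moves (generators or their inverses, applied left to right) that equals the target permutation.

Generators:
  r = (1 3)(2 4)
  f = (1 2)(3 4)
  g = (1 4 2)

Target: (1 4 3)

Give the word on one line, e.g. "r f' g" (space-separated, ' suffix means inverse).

  after g': (1 2 4)
  after r': (1 4 3)
  after f: (1 3 2)
  after f: (1 4 3)

g' r' f f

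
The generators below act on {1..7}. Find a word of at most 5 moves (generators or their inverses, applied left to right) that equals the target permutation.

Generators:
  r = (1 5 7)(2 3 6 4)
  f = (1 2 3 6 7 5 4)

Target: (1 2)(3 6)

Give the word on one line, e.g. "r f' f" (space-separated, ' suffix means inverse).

f f r f' r'

  after f: (1 2 3 6 7 5 4)
  after f: (1 3 7 4 2 6 5)
  after r: (1 6 7 2 4 3)
  after f': (1 3 4 2 5 7)
  after r': (1 2)(3 6)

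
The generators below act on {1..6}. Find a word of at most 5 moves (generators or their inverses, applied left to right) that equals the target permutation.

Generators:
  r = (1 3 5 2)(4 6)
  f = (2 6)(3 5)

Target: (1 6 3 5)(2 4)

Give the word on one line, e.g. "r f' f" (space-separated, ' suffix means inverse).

f r' f

  after f: (2 6)(3 5)
  after r': (1 2 4 6 5)
  after f: (1 6 3 5)(2 4)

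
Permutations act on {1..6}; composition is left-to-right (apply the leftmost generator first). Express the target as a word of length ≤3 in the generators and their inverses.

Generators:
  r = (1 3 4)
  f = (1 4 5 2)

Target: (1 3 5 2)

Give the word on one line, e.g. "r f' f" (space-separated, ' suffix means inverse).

r' r' f

  after r': (1 4 3)
  after r': (1 3 4)
  after f: (1 3 5 2)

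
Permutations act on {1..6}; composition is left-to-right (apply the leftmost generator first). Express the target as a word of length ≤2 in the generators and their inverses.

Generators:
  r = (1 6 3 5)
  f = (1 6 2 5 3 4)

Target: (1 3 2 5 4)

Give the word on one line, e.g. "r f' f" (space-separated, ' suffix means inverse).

r' f

  after r': (1 5 3 6)
  after f: (1 3 2 5 4)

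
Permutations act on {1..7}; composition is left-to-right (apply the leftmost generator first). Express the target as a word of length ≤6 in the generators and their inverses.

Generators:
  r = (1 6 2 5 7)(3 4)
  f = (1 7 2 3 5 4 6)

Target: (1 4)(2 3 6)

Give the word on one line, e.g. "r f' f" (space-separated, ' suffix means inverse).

r f' r' r'

  after r: (1 6 2 5 7)(3 4)
  after f': (1 4 2 3 5)(6 7)
  after r': (1 3 2 4 6 5 7)
  after r': (1 4)(2 3 6)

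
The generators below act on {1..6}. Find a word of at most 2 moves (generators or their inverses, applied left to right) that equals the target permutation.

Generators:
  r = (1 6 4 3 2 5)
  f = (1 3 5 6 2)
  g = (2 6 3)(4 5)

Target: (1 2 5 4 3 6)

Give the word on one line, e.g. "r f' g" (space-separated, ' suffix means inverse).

g f'

  after g: (2 6 3)(4 5)
  after f': (1 2 5 4 3 6)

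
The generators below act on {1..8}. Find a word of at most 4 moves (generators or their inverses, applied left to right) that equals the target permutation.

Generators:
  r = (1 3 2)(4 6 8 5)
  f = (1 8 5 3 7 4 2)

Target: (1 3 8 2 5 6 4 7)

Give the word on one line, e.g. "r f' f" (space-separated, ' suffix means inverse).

  after f': (1 2 4 7 3 5 8)
  after r': (1 3 8 2 5 6 4 7)

f' r'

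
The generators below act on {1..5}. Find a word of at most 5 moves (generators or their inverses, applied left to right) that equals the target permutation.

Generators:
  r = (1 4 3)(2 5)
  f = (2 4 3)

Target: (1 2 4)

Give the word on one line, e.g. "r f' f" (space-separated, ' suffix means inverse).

  after r: (1 4 3)(2 5)
  after r: (1 3 4)
  after f: (1 2 4)

r r f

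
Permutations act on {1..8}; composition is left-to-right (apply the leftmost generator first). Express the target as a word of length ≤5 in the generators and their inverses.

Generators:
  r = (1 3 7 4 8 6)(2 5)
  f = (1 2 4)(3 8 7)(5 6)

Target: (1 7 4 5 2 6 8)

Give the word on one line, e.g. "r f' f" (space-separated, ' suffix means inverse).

f' f' f' f' r'

  after f': (1 4 2)(3 7 8)(5 6)
  after f': (1 2 4)(3 8 7)
  after f': (5 6)
  after f': (1 4 2)(3 7 8)
  after r': (1 7 4 5 2 6 8)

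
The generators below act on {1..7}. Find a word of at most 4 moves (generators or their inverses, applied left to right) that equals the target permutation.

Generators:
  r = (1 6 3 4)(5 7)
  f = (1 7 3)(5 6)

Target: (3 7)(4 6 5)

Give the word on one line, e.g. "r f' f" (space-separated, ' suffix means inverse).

f' r' r'

  after f': (1 3 7)(5 6)
  after r': (1 6 7 4 3 5)
  after r': (3 7)(4 6 5)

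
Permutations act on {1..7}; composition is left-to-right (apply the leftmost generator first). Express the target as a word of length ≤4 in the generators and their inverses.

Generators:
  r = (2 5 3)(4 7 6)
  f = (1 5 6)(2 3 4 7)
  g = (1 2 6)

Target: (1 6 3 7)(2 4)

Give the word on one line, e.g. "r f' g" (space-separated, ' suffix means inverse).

f g f

  after f: (1 5 6)(2 3 4 7)
  after g: (1 5)(2 3 4 7 6)
  after f: (1 6 3 7)(2 4)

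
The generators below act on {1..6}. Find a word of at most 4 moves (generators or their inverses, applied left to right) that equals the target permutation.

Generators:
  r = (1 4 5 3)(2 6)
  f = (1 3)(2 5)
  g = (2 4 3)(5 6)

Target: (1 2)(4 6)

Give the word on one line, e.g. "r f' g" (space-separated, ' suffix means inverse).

  after g': (2 3 4)(5 6)
  after f: (1 3 4 5 6 2)
  after g: (1 2)(4 6)

g' f g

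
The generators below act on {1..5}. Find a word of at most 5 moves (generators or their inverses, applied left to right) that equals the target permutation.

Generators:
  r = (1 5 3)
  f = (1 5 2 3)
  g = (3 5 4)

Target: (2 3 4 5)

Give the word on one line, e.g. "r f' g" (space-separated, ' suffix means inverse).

  after r: (1 5 3)
  after f': (2 5)
  after g': (2 3 4 5)

r f' g'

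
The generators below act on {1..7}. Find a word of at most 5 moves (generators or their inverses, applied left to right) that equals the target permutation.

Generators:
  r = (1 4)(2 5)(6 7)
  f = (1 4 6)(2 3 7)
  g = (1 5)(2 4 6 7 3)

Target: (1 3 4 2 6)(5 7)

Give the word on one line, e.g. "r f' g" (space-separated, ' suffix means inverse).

g' r f r'

  after g': (1 5)(2 3 7 6 4)
  after r: (1 2 3 6)(4 5)
  after f: (1 3)(2 7)(4 5 6)
  after r': (1 3 4 2 6)(5 7)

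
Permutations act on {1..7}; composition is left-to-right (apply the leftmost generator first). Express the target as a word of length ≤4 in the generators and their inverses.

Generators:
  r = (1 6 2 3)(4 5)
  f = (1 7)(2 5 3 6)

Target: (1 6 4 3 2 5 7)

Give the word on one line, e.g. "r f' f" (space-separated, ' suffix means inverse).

  after f': (1 7)(2 6 3 5)
  after f': (2 3)(5 6)
  after r': (1 3 6 4 5)
  after f: (1 6 4 3 2 5 7)

f' f' r' f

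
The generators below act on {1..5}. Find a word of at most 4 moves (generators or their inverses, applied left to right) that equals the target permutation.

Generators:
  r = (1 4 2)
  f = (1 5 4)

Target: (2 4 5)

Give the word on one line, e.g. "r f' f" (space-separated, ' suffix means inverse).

  after f': (1 4 5)
  after r': (2 4 5)

f' r'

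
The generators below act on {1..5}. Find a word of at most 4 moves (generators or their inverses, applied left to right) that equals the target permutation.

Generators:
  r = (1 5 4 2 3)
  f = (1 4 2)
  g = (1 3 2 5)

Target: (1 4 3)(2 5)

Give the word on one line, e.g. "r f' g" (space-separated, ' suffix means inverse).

f r g r

  after f: (1 4 2)
  after r: (1 2 5 4 3)
  after g: (1 5 4 2)
  after r: (1 4 3)(2 5)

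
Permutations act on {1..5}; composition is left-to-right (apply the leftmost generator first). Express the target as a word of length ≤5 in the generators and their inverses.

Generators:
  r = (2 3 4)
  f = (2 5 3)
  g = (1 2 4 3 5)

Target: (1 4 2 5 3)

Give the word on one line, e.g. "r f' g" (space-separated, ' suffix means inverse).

  after f': (2 3 5)
  after g: (1 2 5 4 3)
  after r': (1 4 2 5 3)

f' g r'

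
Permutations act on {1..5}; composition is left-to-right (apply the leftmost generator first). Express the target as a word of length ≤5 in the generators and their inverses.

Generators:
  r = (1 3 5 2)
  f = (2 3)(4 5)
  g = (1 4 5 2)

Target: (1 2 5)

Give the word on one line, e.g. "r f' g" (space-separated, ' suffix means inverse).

r g f'

  after r: (1 3 5 2)
  after g: (1 3 2 4 5)
  after f': (1 2 5)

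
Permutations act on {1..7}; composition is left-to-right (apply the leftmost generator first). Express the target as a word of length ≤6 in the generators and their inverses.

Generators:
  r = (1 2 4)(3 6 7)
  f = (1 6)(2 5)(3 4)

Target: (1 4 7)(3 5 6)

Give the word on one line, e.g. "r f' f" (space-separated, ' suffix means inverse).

f r r f

  after f: (1 6)(2 5)(3 4)
  after r: (1 7 3)(2 5 4 6)
  after r: (1 3 2 5)(4 7 6)
  after f: (1 4 7)(3 5 6)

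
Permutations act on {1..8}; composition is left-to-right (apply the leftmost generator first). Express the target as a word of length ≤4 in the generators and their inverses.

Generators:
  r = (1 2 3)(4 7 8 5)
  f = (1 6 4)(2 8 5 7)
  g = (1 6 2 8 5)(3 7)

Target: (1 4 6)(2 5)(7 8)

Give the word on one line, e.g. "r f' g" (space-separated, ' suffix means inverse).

f f

  after f: (1 6 4)(2 8 5 7)
  after f: (1 4 6)(2 5)(7 8)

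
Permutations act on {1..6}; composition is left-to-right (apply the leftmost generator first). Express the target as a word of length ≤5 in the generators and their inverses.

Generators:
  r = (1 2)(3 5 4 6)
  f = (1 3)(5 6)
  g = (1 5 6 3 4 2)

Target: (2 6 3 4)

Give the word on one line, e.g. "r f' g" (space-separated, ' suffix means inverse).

  after g': (1 2 4 3 6 5)
  after f': (1 2 4)(3 5)
  after r: (2 6 3 4)

g' f' r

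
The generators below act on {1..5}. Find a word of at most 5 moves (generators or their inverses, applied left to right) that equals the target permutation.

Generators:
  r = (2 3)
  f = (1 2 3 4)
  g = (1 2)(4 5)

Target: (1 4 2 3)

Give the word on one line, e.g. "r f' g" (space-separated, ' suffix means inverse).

r' f' r

  after r': (2 3)
  after f': (1 4 3)
  after r: (1 4 2 3)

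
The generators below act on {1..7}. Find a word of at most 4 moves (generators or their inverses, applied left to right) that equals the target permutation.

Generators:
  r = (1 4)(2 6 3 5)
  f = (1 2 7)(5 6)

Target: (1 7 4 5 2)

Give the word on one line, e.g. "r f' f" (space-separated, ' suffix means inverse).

r f r f'

  after r: (1 4)(2 6 3 5)
  after f: (1 4 2 5 7)(3 6)
  after r: (4 6 5 7)
  after f': (1 7 4 5 2)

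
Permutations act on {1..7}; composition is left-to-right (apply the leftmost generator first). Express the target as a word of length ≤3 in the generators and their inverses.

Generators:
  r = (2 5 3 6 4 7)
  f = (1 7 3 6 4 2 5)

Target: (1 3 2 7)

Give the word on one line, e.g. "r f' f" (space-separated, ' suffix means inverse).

f' r

  after f': (1 5 2 4 6 3 7)
  after r: (1 3 2 7)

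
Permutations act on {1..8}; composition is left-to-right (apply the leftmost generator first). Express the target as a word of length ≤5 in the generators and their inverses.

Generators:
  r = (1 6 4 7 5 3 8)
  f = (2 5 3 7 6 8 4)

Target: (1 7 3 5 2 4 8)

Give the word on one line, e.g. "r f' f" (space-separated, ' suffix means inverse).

f r f f r

  after f: (2 5 3 7 6 8 4)
  after r: (1 6)(2 3 5 8 7 4)
  after f: (1 8 6)(2 7)(4 5)
  after f: (1 4 3 7 5 2 6)
  after r: (1 7 3 5 2 4 8)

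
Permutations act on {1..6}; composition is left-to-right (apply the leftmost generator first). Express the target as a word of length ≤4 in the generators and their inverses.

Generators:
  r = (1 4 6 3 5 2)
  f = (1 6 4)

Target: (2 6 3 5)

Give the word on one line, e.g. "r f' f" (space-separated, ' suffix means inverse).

  after r: (1 4 6 3 5 2)
  after f: (2 6 3 5)

r f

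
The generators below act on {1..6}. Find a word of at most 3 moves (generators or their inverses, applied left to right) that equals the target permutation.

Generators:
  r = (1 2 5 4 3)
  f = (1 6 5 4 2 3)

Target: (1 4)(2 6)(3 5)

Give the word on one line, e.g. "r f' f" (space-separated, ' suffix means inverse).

f' f' f'

  after f': (1 3 2 4 5 6)
  after f': (1 2 5)(3 4 6)
  after f': (1 4)(2 6)(3 5)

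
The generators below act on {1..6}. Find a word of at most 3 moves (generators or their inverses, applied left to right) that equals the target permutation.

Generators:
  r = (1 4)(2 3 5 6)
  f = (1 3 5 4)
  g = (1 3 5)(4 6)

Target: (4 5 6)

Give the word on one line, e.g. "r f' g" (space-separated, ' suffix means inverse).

  after f: (1 3 5 4)
  after g': (4 5 6)

f g'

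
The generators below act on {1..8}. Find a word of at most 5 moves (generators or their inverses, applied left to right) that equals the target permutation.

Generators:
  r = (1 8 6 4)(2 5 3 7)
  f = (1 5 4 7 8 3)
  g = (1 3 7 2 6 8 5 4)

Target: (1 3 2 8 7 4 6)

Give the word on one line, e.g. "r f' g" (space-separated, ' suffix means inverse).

  after f': (1 3 8 7 4 5)
  after g: (1 7)(2 6 8)(3 5)
  after r': (1 3 2 8 7 4 6)

f' g r'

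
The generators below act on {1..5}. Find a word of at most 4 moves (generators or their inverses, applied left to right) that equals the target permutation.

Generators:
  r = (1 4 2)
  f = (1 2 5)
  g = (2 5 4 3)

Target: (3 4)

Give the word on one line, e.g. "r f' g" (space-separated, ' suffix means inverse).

g r' f'

  after g: (2 5 4 3)
  after r': (1 2 5)(3 4)
  after f': (3 4)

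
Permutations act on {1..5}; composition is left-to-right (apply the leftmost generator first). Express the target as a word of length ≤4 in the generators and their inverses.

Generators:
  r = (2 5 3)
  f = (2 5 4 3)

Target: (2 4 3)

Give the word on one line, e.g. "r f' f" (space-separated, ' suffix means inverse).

  after r: (2 5 3)
  after f': (4 5)
  after r': (2 3 5 4)
  after f': (2 4 3)

r f' r' f'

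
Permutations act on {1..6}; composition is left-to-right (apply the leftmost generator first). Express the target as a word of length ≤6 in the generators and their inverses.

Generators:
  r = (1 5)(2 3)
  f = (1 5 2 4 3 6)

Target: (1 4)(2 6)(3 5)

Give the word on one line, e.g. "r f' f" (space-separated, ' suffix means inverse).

  after f: (1 5 2 4 3 6)
  after f: (1 2 3)(4 6 5)
  after f: (1 4)(2 6)(3 5)
  after r': (1 4 5 2 6 3)
  after r': (1 4)(2 6)(3 5)

f f f r' r'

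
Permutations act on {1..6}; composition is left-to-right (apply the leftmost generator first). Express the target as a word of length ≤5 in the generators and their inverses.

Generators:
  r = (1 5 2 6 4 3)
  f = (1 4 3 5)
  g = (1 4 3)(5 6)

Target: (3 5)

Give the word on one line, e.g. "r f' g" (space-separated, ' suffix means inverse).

  after f: (1 4 3 5)
  after g: (1 3 6 5 4)
  after g: (3 5)

f g g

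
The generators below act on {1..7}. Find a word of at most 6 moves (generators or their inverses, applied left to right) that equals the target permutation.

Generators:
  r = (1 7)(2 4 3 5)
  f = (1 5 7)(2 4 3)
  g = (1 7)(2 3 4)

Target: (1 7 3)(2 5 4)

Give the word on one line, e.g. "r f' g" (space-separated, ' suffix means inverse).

r g' f' g r'

  after r: (1 7)(2 4 3 5)
  after g': (2 3 5 4)
  after f': (1 7 5 2 4 3)
  after g: (3 7 5)
  after r': (1 7 3)(2 5 4)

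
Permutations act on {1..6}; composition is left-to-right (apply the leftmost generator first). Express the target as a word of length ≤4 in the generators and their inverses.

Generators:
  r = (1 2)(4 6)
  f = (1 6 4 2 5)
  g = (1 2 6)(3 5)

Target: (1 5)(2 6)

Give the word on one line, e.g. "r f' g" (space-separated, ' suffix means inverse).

r' f

  after r': (1 2)(4 6)
  after f: (1 5)(2 6)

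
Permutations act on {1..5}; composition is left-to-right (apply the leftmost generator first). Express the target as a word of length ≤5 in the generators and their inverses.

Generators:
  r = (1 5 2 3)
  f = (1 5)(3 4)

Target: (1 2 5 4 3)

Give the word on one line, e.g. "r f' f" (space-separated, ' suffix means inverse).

  after r: (1 5 2 3)
  after r: (1 2)(3 5)
  after f: (1 2 5 4 3)

r r f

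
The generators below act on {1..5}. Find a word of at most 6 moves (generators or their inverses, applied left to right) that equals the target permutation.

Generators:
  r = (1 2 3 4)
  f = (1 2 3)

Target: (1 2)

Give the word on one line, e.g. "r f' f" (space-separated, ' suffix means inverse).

r' f' r r

  after r': (1 4 3 2)
  after f': (1 4 2 3)
  after r: (2 4 3)
  after r: (1 2)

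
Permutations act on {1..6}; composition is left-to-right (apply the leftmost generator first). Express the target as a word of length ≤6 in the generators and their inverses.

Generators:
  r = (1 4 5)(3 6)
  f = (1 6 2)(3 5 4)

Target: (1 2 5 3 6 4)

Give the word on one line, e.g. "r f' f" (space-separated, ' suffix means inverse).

f r r f r

  after f: (1 6 2)(3 5 4)
  after r: (1 3)(2 4 6)
  after r: (1 6 2 5)(3 4)
  after f: (1 2 4 5 6)
  after r: (1 2 5 3 6 4)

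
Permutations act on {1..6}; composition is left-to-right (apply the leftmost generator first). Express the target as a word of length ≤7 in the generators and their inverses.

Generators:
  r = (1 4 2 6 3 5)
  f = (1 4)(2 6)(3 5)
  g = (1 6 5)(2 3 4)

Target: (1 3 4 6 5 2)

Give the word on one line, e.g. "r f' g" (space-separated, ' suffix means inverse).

f g g f r'

  after f: (1 4)(2 6)(3 5)
  after g: (1 2 5 4 6 3)
  after g: (1 3 6 4 5 2)
  after f: (1 5 6)(2 4 3)
  after r': (1 3 4 6 5 2)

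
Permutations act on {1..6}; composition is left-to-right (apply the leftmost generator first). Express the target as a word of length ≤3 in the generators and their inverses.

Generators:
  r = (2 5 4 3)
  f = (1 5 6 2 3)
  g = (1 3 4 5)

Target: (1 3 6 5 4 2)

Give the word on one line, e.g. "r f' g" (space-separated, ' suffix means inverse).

  after r: (2 5 4 3)
  after f': (1 3 6 5 4 2)

r f'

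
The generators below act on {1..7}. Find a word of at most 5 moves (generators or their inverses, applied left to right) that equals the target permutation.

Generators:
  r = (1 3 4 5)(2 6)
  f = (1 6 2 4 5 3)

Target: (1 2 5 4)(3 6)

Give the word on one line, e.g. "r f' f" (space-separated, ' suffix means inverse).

r f' r f r'

  after r: (1 3 4 5)(2 6)
  after f': (1 5 3 2)
  after r: (2 3 6)(4 5)
  after f: (1 6 4 3 2)
  after r': (1 2 5 4)(3 6)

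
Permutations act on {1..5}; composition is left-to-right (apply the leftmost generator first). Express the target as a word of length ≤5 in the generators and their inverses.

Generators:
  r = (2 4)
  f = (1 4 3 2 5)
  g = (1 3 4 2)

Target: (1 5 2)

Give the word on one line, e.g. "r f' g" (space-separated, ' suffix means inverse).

f' g' r'

  after f': (1 5 2 3 4)
  after g': (1 5 4 2)
  after r': (1 5 2)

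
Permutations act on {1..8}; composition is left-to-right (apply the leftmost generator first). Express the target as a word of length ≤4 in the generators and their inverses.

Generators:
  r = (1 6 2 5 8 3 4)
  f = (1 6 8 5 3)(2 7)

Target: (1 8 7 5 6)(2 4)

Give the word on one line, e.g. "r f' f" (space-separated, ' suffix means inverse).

  after r': (1 4 3 8 5 2 6)
  after r': (1 3 5 6 4 8 2)
  after f': (1 5)(2 3 8 7)(4 6)
  after r: (1 8 7 5 6)(2 4)

r' r' f' r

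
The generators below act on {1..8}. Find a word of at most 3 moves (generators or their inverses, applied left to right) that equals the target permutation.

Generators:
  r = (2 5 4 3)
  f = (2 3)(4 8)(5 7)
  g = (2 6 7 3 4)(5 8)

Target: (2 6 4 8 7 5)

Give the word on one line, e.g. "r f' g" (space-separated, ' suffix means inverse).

  after f: (2 3)(4 8)(5 7)
  after g': (2 7 8 3 4 5 6)
  after g': (2 6 4 8 7 5)

f g' g'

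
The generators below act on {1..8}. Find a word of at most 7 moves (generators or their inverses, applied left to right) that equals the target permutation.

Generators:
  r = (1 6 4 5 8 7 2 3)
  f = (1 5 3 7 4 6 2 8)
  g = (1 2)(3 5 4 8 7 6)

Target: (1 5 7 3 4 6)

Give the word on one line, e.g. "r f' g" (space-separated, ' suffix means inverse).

  after r: (1 6 4 5 8 7 2 3)
  after f': (1 4)(2 5)(3 8)(6 7)
  after f': (1 7 4 8 5 6 3 2)
  after f': (1 3 6 5 4 2 8)
  after f': (1 5 7 3 4 6)

r f' f' f' f'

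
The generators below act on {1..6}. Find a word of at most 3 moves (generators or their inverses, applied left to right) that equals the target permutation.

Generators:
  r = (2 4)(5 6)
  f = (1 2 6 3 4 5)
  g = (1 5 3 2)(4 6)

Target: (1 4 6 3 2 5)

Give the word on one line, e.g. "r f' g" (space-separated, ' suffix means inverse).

  after f: (1 2 6 3 4 5)
  after r: (1 4 6 3 2 5)

f r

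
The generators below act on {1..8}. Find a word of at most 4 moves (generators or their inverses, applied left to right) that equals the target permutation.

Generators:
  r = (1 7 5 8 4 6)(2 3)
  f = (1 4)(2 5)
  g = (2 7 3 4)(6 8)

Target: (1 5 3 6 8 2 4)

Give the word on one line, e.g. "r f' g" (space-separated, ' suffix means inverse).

  after r: (1 7 5 8 4 6)(2 3)
  after f: (1 7 2 3 5 8)(4 6)
  after r: (1 5 4)(3 8 7)
  after g': (1 5 3 6 8 2 4)

r f r g'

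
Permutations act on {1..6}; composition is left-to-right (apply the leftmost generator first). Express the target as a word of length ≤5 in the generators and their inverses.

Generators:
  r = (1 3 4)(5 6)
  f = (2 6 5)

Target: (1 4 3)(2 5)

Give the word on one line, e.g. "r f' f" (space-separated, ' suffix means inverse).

f' r' f

  after f': (2 5 6)
  after r': (1 4 3)(2 6)
  after f: (1 4 3)(2 5)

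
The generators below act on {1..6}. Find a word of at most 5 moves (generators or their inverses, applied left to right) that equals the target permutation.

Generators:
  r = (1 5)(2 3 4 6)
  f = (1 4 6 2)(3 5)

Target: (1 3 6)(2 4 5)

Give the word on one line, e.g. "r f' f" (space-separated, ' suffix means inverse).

  after f': (1 2 6 4)(3 5)
  after r: (1 3)(4 5)
  after f': (1 5)(2 6 4 3)
  after f': (1 3 6)(2 4 5)

f' r f' f'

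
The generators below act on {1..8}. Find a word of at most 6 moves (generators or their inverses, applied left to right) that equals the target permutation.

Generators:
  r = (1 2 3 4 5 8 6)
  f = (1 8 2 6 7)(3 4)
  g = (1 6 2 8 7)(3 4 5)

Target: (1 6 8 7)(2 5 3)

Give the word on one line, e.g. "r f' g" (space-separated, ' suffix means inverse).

  after f: (1 8 2 6 7)(3 4)
  after g: (1 7 6)(3 5)
  after g: (2 8 7)(4 5)
  after r': (1 6 8 7)(2 5 3)

f g g r'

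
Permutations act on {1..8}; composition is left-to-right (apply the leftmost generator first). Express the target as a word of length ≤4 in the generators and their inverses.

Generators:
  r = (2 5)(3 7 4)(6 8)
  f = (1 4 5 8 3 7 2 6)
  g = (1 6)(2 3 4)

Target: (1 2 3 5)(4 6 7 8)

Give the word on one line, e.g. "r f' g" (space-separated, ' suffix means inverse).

f' f'

  after f': (1 6 2 7 3 8 5 4)
  after f': (1 2 3 5)(4 6 7 8)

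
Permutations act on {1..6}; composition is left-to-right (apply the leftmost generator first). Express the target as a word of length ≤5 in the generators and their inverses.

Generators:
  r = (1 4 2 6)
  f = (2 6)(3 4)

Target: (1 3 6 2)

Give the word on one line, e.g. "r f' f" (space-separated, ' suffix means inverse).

f' r f

  after f': (2 6)(3 4)
  after r: (1 4 3 2)
  after f: (1 3 6 2)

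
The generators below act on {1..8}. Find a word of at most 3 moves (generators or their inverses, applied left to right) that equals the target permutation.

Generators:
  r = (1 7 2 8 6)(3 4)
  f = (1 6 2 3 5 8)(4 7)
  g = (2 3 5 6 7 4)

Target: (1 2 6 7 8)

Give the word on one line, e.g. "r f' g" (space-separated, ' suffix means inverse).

  after r: (1 7 2 8 6)(3 4)
  after r: (1 2 6 7 8)

r r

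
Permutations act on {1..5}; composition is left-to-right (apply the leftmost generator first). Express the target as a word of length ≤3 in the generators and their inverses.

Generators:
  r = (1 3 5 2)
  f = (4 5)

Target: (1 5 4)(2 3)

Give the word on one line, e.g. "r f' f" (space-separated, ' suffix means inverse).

f' r' r'

  after f': (4 5)
  after r': (1 2 5 4 3)
  after r': (1 5 4)(2 3)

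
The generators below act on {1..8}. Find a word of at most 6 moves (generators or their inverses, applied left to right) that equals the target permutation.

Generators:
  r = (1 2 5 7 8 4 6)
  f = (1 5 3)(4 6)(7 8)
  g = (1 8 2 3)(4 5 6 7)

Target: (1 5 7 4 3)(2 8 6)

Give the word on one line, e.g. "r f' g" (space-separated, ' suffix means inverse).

  after f': (1 3 5)(4 6)(7 8)
  after r': (1 3 2)(5 6 8)
  after g: (2 8 6)(4 5 7)
  after f': (1 3 5 8 4)(2 7 6)
  after f': (1 5 7 4 3)(2 8 6)

f' r' g f' f'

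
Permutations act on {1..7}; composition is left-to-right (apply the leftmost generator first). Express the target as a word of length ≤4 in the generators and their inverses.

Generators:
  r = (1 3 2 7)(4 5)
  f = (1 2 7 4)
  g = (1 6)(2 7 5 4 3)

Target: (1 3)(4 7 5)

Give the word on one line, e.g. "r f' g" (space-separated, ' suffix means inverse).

f r'

  after f: (1 2 7 4)
  after r': (1 3)(4 7 5)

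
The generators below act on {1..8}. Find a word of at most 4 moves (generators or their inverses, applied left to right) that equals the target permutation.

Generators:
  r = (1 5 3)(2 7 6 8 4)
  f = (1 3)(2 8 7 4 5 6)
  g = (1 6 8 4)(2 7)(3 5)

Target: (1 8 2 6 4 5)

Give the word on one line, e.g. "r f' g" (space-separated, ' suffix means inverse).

  after g: (1 6 8 4)(2 7)(3 5)
  after r: (1 8 2 6 4 5)

g r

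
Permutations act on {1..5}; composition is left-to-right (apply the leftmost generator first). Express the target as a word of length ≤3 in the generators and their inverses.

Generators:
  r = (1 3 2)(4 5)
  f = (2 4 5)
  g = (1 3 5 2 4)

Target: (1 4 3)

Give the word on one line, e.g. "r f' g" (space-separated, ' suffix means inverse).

  after f': (2 5 4)
  after f': (2 4 5)
  after g': (1 4 3)

f' f' g'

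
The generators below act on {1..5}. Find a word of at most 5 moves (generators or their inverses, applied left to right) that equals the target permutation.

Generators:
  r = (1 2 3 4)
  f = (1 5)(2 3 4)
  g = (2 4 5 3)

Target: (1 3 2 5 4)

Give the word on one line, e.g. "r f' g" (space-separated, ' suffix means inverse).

  after g: (2 4 5 3)
  after g: (2 5)(3 4)
  after r: (1 2 5 3)
  after r: (1 3 2 5 4)

g g r r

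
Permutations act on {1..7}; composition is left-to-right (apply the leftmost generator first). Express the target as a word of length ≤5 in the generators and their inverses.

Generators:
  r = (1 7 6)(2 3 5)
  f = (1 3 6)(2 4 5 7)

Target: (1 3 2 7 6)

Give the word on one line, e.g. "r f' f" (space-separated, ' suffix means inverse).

  after r': (1 6 7)(2 5 3)
  after f: (2 7 3 4 5 6)
  after r: (1 7 5)(2 6 3 4)
  after f: (1 2)(3 5)
  after r: (1 3 2 7 6)

r' f r f r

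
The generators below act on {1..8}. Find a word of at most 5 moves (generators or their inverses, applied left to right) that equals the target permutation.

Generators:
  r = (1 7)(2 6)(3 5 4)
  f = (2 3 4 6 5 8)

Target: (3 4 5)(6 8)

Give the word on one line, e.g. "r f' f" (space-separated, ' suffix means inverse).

  after r': (1 7)(2 6)(3 4 5)
  after f: (1 7)(2 5 4 8)(3 6)
  after f: (1 7)(2 8 3 5 6 4)
  after r': (2 8 4 6 5)
  after f: (3 4 5)(6 8)

r' f f r' f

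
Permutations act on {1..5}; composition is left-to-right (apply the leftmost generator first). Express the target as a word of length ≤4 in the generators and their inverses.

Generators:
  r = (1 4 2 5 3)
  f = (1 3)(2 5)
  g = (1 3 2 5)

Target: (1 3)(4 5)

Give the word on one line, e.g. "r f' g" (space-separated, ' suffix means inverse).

  after g': (1 5 2 3)
  after r': (1 2 5 4)
  after g': (1 3)(4 5)

g' r' g'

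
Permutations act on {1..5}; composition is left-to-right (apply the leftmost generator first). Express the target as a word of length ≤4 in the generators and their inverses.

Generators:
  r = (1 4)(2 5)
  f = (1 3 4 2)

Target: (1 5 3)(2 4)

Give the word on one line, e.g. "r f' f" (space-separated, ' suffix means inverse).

f' r f f

  after f': (1 2 4 3)
  after r: (1 5 2)(3 4)
  after f: (1 5)(2 3)
  after f: (1 5 3)(2 4)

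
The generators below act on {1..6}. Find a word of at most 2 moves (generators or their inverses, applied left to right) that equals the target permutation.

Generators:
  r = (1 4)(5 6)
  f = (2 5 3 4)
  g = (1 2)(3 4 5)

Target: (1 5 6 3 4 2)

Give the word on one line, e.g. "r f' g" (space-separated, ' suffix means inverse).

  after r': (1 4)(5 6)
  after g: (1 5 6 3 4 2)

r' g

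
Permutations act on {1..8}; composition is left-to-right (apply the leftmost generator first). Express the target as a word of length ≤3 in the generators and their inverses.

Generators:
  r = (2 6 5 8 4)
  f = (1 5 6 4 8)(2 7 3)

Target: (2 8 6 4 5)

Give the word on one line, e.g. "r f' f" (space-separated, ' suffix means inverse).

r' r'

  after r': (2 4 8 5 6)
  after r': (2 8 6 4 5)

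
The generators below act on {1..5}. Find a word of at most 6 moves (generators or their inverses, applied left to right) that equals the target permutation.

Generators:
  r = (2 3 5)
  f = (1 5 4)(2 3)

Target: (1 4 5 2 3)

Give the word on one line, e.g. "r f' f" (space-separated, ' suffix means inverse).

r' r' f f

  after r': (2 5 3)
  after r': (2 3 5)
  after f: (1 5 3 4)
  after f: (1 4 5 2 3)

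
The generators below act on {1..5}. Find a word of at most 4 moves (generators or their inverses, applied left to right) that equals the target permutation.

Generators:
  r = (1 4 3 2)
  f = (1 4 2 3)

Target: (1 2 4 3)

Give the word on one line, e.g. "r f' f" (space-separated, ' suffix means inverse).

  after f: (1 4 2 3)
  after r: (1 3 4)
  after f': (1 2 4 3)

f r f'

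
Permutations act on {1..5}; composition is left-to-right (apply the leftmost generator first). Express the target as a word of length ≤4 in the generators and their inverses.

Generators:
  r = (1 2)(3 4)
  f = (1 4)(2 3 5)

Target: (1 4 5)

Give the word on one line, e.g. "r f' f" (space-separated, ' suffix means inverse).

  after r: (1 2)(3 4)
  after f': (1 5 3)(2 4)
  after f': (1 3 4 5 2)
  after r': (1 4 5)

r f' f' r'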